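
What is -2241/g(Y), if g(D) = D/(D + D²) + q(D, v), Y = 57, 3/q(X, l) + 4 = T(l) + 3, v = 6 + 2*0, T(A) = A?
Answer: -649890/179 ≈ -3630.7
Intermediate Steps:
v = 6 (v = 6 + 0 = 6)
q(X, l) = 3/(-1 + l) (q(X, l) = 3/(-4 + (l + 3)) = 3/(-4 + (3 + l)) = 3/(-1 + l))
g(D) = ⅗ + D/(D + D²) (g(D) = D/(D + D²) + 3/(-1 + 6) = D/(D + D²) + 3/5 = D/(D + D²) + 3*(⅕) = D/(D + D²) + ⅗ = ⅗ + D/(D + D²))
-2241/g(Y) = -2241*5*(1 + 57)/(8 + 3*57) = -2241*290/(8 + 171) = -2241/((⅕)*(1/58)*179) = -2241/179/290 = -2241*290/179 = -649890/179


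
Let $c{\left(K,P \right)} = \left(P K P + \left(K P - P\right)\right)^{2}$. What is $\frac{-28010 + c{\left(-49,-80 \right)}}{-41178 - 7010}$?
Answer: $- \frac{47926065995}{24094} \approx -1.9891 \cdot 10^{6}$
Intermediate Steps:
$c{\left(K,P \right)} = \left(- P + K P + K P^{2}\right)^{2}$ ($c{\left(K,P \right)} = \left(K P P + \left(- P + K P\right)\right)^{2} = \left(K P^{2} + \left(- P + K P\right)\right)^{2} = \left(- P + K P + K P^{2}\right)^{2}$)
$\frac{-28010 + c{\left(-49,-80 \right)}}{-41178 - 7010} = \frac{-28010 + \left(-80\right)^{2} \left(-1 - 49 - -3920\right)^{2}}{-41178 - 7010} = \frac{-28010 + 6400 \left(-1 - 49 + 3920\right)^{2}}{-48188} = \left(-28010 + 6400 \cdot 3870^{2}\right) \left(- \frac{1}{48188}\right) = \left(-28010 + 6400 \cdot 14976900\right) \left(- \frac{1}{48188}\right) = \left(-28010 + 95852160000\right) \left(- \frac{1}{48188}\right) = 95852131990 \left(- \frac{1}{48188}\right) = - \frac{47926065995}{24094}$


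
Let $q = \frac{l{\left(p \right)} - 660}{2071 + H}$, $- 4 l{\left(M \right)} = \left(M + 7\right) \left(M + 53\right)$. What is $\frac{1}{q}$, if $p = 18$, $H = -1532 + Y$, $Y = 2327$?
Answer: $- \frac{11464}{4415} \approx -2.5966$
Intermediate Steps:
$H = 795$ ($H = -1532 + 2327 = 795$)
$l{\left(M \right)} = - \frac{\left(7 + M\right) \left(53 + M\right)}{4}$ ($l{\left(M \right)} = - \frac{\left(M + 7\right) \left(M + 53\right)}{4} = - \frac{\left(7 + M\right) \left(53 + M\right)}{4}$)
$q = - \frac{4415}{11464}$ ($q = \frac{\left(- \frac{371}{4} - 270 - \frac{18^{2}}{4}\right) - 660}{2071 + 795} = \frac{\left(- \frac{371}{4} - 270 - 81\right) - 660}{2866} = \left(\left(- \frac{371}{4} - 270 - 81\right) - 660\right) \frac{1}{2866} = \left(- \frac{1775}{4} - 660\right) \frac{1}{2866} = \left(- \frac{4415}{4}\right) \frac{1}{2866} = - \frac{4415}{11464} \approx -0.38512$)
$\frac{1}{q} = \frac{1}{- \frac{4415}{11464}} = - \frac{11464}{4415}$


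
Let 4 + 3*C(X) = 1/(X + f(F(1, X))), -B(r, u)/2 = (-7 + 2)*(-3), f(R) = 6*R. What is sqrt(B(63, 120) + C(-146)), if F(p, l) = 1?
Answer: I*sqrt(153545)/70 ≈ 5.5978*I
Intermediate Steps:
B(r, u) = -30 (B(r, u) = -2*(-7 + 2)*(-3) = -(-10)*(-3) = -2*15 = -30)
C(X) = -4/3 + 1/(3*(6 + X)) (C(X) = -4/3 + 1/(3*(X + 6*1)) = -4/3 + 1/(3*(X + 6)) = -4/3 + 1/(3*(6 + X)))
sqrt(B(63, 120) + C(-146)) = sqrt(-30 + (-23 - 4*(-146))/(3*(6 - 146))) = sqrt(-30 + (1/3)*(-23 + 584)/(-140)) = sqrt(-30 + (1/3)*(-1/140)*561) = sqrt(-30 - 187/140) = sqrt(-4387/140) = I*sqrt(153545)/70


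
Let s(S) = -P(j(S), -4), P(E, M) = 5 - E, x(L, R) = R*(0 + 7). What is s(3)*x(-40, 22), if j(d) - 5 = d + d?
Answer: 924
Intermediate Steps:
j(d) = 5 + 2*d (j(d) = 5 + (d + d) = 5 + 2*d)
x(L, R) = 7*R (x(L, R) = R*7 = 7*R)
s(S) = 2*S (s(S) = -(5 - (5 + 2*S)) = -(5 + (-5 - 2*S)) = -(-2)*S = 2*S)
s(3)*x(-40, 22) = (2*3)*(7*22) = 6*154 = 924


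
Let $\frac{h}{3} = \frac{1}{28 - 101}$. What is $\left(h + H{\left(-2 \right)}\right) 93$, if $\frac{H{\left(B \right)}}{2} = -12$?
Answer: $- \frac{163215}{73} \approx -2235.8$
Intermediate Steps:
$H{\left(B \right)} = -24$ ($H{\left(B \right)} = 2 \left(-12\right) = -24$)
$h = - \frac{3}{73}$ ($h = \frac{3}{28 - 101} = \frac{3}{-73} = 3 \left(- \frac{1}{73}\right) = - \frac{3}{73} \approx -0.041096$)
$\left(h + H{\left(-2 \right)}\right) 93 = \left(- \frac{3}{73} - 24\right) 93 = \left(- \frac{1755}{73}\right) 93 = - \frac{163215}{73}$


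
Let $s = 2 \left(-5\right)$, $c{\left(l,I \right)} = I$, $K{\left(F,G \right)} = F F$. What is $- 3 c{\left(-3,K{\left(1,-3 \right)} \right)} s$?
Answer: $30$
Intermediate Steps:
$K{\left(F,G \right)} = F^{2}$
$s = -10$
$- 3 c{\left(-3,K{\left(1,-3 \right)} \right)} s = - 3 \cdot 1^{2} \left(-10\right) = \left(-3\right) 1 \left(-10\right) = \left(-3\right) \left(-10\right) = 30$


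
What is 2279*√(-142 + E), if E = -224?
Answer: 2279*I*√366 ≈ 43600.0*I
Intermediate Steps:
2279*√(-142 + E) = 2279*√(-142 - 224) = 2279*√(-366) = 2279*(I*√366) = 2279*I*√366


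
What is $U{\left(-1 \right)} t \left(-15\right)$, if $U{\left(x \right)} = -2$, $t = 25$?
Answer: $750$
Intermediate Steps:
$U{\left(-1 \right)} t \left(-15\right) = \left(-2\right) 25 \left(-15\right) = \left(-50\right) \left(-15\right) = 750$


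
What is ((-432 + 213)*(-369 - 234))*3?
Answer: 396171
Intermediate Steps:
((-432 + 213)*(-369 - 234))*3 = -219*(-603)*3 = 132057*3 = 396171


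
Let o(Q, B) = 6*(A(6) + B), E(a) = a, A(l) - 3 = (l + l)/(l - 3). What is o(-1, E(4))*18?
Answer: 1188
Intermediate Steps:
A(l) = 3 + 2*l/(-3 + l) (A(l) = 3 + (l + l)/(l - 3) = 3 + (2*l)/(-3 + l) = 3 + 2*l/(-3 + l))
o(Q, B) = 42 + 6*B (o(Q, B) = 6*((-9 + 5*6)/(-3 + 6) + B) = 6*((-9 + 30)/3 + B) = 6*((⅓)*21 + B) = 6*(7 + B) = 42 + 6*B)
o(-1, E(4))*18 = (42 + 6*4)*18 = (42 + 24)*18 = 66*18 = 1188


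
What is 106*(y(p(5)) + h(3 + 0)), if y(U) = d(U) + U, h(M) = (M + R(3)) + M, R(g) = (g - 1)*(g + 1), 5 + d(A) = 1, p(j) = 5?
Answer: 1590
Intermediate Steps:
d(A) = -4 (d(A) = -5 + 1 = -4)
R(g) = (1 + g)*(-1 + g) (R(g) = (-1 + g)*(1 + g) = (1 + g)*(-1 + g))
h(M) = 8 + 2*M (h(M) = (M + (-1 + 3**2)) + M = (M + (-1 + 9)) + M = (M + 8) + M = (8 + M) + M = 8 + 2*M)
y(U) = -4 + U
106*(y(p(5)) + h(3 + 0)) = 106*((-4 + 5) + (8 + 2*(3 + 0))) = 106*(1 + (8 + 2*3)) = 106*(1 + (8 + 6)) = 106*(1 + 14) = 106*15 = 1590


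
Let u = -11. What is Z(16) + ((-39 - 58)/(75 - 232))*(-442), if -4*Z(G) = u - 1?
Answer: -42403/157 ≈ -270.08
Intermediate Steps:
Z(G) = 3 (Z(G) = -(-11 - 1)/4 = -¼*(-12) = 3)
Z(16) + ((-39 - 58)/(75 - 232))*(-442) = 3 + ((-39 - 58)/(75 - 232))*(-442) = 3 - 97/(-157)*(-442) = 3 - 97*(-1/157)*(-442) = 3 + (97/157)*(-442) = 3 - 42874/157 = -42403/157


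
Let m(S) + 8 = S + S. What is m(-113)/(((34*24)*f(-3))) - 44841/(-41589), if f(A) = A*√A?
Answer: 14947/13863 - 13*I*√3/408 ≈ 1.0782 - 0.055188*I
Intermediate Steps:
m(S) = -8 + 2*S (m(S) = -8 + (S + S) = -8 + 2*S)
f(A) = A^(3/2)
m(-113)/(((34*24)*f(-3))) - 44841/(-41589) = (-8 + 2*(-113))/(((34*24)*(-3)^(3/2))) - 44841/(-41589) = (-8 - 226)/((816*(-3*I*√3))) - 44841*(-1/41589) = -234*I*√3/7344 + 14947/13863 = -13*I*√3/408 + 14947/13863 = 14947/13863 - 13*I*√3/408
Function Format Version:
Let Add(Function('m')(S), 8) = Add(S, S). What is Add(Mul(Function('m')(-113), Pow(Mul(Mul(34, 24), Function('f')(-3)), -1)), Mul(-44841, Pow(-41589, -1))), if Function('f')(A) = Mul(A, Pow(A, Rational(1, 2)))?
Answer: Add(Rational(14947, 13863), Mul(Rational(-13, 408), I, Pow(3, Rational(1, 2)))) ≈ Add(1.0782, Mul(-0.055188, I))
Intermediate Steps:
Function('m')(S) = Add(-8, Mul(2, S)) (Function('m')(S) = Add(-8, Add(S, S)) = Add(-8, Mul(2, S)))
Function('f')(A) = Pow(A, Rational(3, 2))
Add(Mul(Function('m')(-113), Pow(Mul(Mul(34, 24), Function('f')(-3)), -1)), Mul(-44841, Pow(-41589, -1))) = Add(Mul(Add(-8, Mul(2, -113)), Pow(Mul(Mul(34, 24), Pow(-3, Rational(3, 2))), -1)), Mul(-44841, Pow(-41589, -1))) = Add(Mul(Add(-8, -226), Pow(Mul(816, Mul(-3, I, Pow(3, Rational(1, 2)))), -1)), Mul(-44841, Rational(-1, 41589))) = Add(Mul(-234, Pow(Mul(-2448, I, Pow(3, Rational(1, 2))), -1)), Rational(14947, 13863)) = Add(Mul(-234, Mul(Rational(1, 7344), I, Pow(3, Rational(1, 2)))), Rational(14947, 13863)) = Add(Mul(Rational(-13, 408), I, Pow(3, Rational(1, 2))), Rational(14947, 13863)) = Add(Rational(14947, 13863), Mul(Rational(-13, 408), I, Pow(3, Rational(1, 2))))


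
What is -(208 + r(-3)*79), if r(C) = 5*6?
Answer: -2578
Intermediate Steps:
r(C) = 30
-(208 + r(-3)*79) = -(208 + 30*79) = -(208 + 2370) = -1*2578 = -2578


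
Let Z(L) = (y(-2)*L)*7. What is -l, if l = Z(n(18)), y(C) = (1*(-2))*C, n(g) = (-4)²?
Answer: -448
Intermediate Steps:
n(g) = 16
y(C) = -2*C
Z(L) = 28*L (Z(L) = ((-2*(-2))*L)*7 = (4*L)*7 = 28*L)
l = 448 (l = 28*16 = 448)
-l = -1*448 = -448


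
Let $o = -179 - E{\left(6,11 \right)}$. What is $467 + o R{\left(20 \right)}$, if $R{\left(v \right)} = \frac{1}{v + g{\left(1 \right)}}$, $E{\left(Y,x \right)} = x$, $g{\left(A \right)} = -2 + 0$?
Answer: $\frac{4108}{9} \approx 456.44$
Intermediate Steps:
$g{\left(A \right)} = -2$
$R{\left(v \right)} = \frac{1}{-2 + v}$ ($R{\left(v \right)} = \frac{1}{v - 2} = \frac{1}{-2 + v}$)
$o = -190$ ($o = -179 - 11 = -190$)
$467 + o R{\left(20 \right)} = 467 - \frac{190}{-2 + 20} = 467 - \frac{190}{18} = 467 - \frac{95}{9} = \frac{4108}{9}$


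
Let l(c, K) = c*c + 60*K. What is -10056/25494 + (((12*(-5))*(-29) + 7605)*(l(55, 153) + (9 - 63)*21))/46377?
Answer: 146505805801/65685291 ≈ 2230.4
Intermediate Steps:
l(c, K) = c**2 + 60*K
-10056/25494 + (((12*(-5))*(-29) + 7605)*(l(55, 153) + (9 - 63)*21))/46377 = -10056/25494 + (((12*(-5))*(-29) + 7605)*((55**2 + 60*153) + (9 - 63)*21))/46377 = -10056*1/25494 + ((-60*(-29) + 7605)*((3025 + 9180) - 54*21))*(1/46377) = -1676/4249 + ((1740 + 7605)*(12205 - 1134))*(1/46377) = -1676/4249 + (9345*11071)*(1/46377) = -1676/4249 + 103458495*(1/46377) = -1676/4249 + 34486165/15459 = 146505805801/65685291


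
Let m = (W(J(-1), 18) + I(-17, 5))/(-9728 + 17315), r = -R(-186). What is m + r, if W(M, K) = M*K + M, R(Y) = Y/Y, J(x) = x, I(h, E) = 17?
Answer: -7589/7587 ≈ -1.0003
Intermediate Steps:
R(Y) = 1
r = -1 (r = -1*1 = -1)
W(M, K) = M + K*M (W(M, K) = K*M + M = M + K*M)
m = -2/7587 (m = (-(1 + 18) + 17)/(-9728 + 17315) = (-1*19 + 17)/7587 = (-19 + 17)*(1/7587) = -2*1/7587 = -2/7587 ≈ -0.00026361)
m + r = -2/7587 - 1 = -7589/7587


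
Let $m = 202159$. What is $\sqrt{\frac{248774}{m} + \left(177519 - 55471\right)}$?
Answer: $\frac{\sqrt{4987939844726554}}{202159} \approx 349.36$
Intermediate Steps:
$\sqrt{\frac{248774}{m} + \left(177519 - 55471\right)} = \sqrt{\frac{248774}{202159} + \left(177519 - 55471\right)} = \sqrt{248774 \cdot \frac{1}{202159} + \left(177519 - 55471\right)} = \sqrt{\frac{248774}{202159} + 122048} = \sqrt{\frac{24673350406}{202159}} = \frac{\sqrt{4987939844726554}}{202159}$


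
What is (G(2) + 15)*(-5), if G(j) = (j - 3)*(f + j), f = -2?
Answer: -75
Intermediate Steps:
G(j) = (-3 + j)*(-2 + j) (G(j) = (j - 3)*(-2 + j) = (-3 + j)*(-2 + j))
(G(2) + 15)*(-5) = ((6 + 2² - 5*2) + 15)*(-5) = ((6 + 4 - 10) + 15)*(-5) = (0 + 15)*(-5) = 15*(-5) = -75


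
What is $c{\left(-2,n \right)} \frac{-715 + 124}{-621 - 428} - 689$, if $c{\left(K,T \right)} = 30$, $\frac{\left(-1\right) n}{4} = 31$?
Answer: $- \frac{705031}{1049} \approx -672.1$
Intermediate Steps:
$n = -124$ ($n = \left(-4\right) 31 = -124$)
$c{\left(-2,n \right)} \frac{-715 + 124}{-621 - 428} - 689 = 30 \frac{-715 + 124}{-621 - 428} - 689 = 30 \left(- \frac{591}{-1049}\right) - 689 = 30 \left(\left(-591\right) \left(- \frac{1}{1049}\right)\right) - 689 = 30 \cdot \frac{591}{1049} - 689 = \frac{17730}{1049} - 689 = - \frac{705031}{1049}$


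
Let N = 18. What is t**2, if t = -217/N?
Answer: 47089/324 ≈ 145.34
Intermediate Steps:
t = -217/18 ≈ -12.056
t**2 = (-217/18)**2 = 47089/324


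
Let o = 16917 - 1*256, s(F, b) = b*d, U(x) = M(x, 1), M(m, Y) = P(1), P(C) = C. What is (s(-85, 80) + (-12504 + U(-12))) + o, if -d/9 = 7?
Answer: -882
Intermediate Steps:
d = -63 (d = -9*7 = -63)
M(m, Y) = 1
U(x) = 1
s(F, b) = -63*b (s(F, b) = b*(-63) = -63*b)
o = 16661 (o = 16917 - 256 = 16661)
(s(-85, 80) + (-12504 + U(-12))) + o = (-63*80 + (-12504 + 1)) + 16661 = (-5040 - 12503) + 16661 = -17543 + 16661 = -882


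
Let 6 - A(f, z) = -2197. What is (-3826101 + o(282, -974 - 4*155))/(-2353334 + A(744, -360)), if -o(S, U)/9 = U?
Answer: 3811755/2351131 ≈ 1.6212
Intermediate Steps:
A(f, z) = 2203 (A(f, z) = 6 - 1*(-2197) = 6 + 2197 = 2203)
o(S, U) = -9*U
(-3826101 + o(282, -974 - 4*155))/(-2353334 + A(744, -360)) = (-3826101 - 9*(-974 - 4*155))/(-2353334 + 2203) = (-3826101 - 9*(-974 - 1*620))/(-2351131) = (-3826101 - 9*(-974 - 620))*(-1/2351131) = (-3826101 - 9*(-1594))*(-1/2351131) = (-3826101 + 14346)*(-1/2351131) = -3811755*(-1/2351131) = 3811755/2351131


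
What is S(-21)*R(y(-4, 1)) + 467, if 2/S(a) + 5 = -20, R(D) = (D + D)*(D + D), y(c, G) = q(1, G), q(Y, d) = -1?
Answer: 11667/25 ≈ 466.68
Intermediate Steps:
y(c, G) = -1
R(D) = 4*D² (R(D) = (2*D)*(2*D) = 4*D²)
S(a) = -2/25 (S(a) = 2/(-5 - 20) = 2/(-25) = 2*(-1/25) = -2/25)
S(-21)*R(y(-4, 1)) + 467 = -8*(-1)²/25 + 467 = -8/25 + 467 = 11667/25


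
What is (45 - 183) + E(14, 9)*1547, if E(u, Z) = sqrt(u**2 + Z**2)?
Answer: -138 + 1547*sqrt(277) ≈ 25609.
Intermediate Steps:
E(u, Z) = sqrt(Z**2 + u**2)
(45 - 183) + E(14, 9)*1547 = (45 - 183) + sqrt(9**2 + 14**2)*1547 = -138 + sqrt(81 + 196)*1547 = -138 + sqrt(277)*1547 = -138 + 1547*sqrt(277)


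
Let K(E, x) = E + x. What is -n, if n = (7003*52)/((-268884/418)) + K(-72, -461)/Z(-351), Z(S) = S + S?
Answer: 20729053/36666 ≈ 565.35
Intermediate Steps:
Z(S) = 2*S
n = -20729053/36666 (n = (7003*52)/((-268884/418)) + (-72 - 461)/((2*(-351))) = 364156/((-268884/418)) - 533/(-702) = 364156/((-231*582/209)) - 533*(-1/702) = 364156/(-12222/19) + 41/54 = 364156*(-19/12222) + 41/54 = -3459482/6111 + 41/54 = -20729053/36666 ≈ -565.35)
-n = -1*(-20729053/36666) = 20729053/36666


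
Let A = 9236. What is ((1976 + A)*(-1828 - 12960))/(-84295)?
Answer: 165803056/84295 ≈ 1966.9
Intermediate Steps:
((1976 + A)*(-1828 - 12960))/(-84295) = ((1976 + 9236)*(-1828 - 12960))/(-84295) = (11212*(-14788))*(-1/84295) = -165803056*(-1/84295) = 165803056/84295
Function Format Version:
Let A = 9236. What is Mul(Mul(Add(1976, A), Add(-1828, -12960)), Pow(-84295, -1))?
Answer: Rational(165803056, 84295) ≈ 1966.9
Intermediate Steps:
Mul(Mul(Add(1976, A), Add(-1828, -12960)), Pow(-84295, -1)) = Mul(Mul(Add(1976, 9236), Add(-1828, -12960)), Pow(-84295, -1)) = Mul(Mul(11212, -14788), Rational(-1, 84295)) = Mul(-165803056, Rational(-1, 84295)) = Rational(165803056, 84295)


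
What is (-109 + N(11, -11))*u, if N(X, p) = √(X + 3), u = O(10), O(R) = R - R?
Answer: 0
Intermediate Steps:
O(R) = 0
u = 0
N(X, p) = √(3 + X)
(-109 + N(11, -11))*u = (-109 + √(3 + 11))*0 = (-109 + √14)*0 = 0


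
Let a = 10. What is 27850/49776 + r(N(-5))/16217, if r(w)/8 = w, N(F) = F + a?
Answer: 226817245/403608696 ≈ 0.56197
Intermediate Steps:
N(F) = 10 + F (N(F) = F + 10 = 10 + F)
r(w) = 8*w
27850/49776 + r(N(-5))/16217 = 27850/49776 + (8*(10 - 5))/16217 = 27850*(1/49776) + (8*5)*(1/16217) = 13925/24888 + 40*(1/16217) = 13925/24888 + 40/16217 = 226817245/403608696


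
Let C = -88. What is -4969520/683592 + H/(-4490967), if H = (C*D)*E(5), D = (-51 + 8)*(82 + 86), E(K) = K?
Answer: -78496117030/9839708697 ≈ -7.9775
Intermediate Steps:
D = -7224 (D = -43*168 = -7224)
H = 3178560 (H = -88*(-7224)*5 = 635712*5 = 3178560)
-4969520/683592 + H/(-4490967) = -4969520/683592 + 3178560/(-4490967) = -4969520*1/683592 + 3178560*(-1/4490967) = -621190/85449 - 1059520/1496989 = -78496117030/9839708697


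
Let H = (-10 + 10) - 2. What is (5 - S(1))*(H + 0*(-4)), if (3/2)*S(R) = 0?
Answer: -10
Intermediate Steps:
S(R) = 0 (S(R) = (2/3)*0 = 0)
H = -2 (H = 0 - 2 = -2)
(5 - S(1))*(H + 0*(-4)) = (5 - 1*0)*(-2 + 0*(-4)) = (5 + 0)*(-2 + 0) = 5*(-2) = -10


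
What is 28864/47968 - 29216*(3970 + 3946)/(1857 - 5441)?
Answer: 2708458929/41972 ≈ 64530.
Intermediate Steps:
28864/47968 - 29216*(3970 + 3946)/(1857 - 5441) = 28864*(1/47968) - 29216/((-3584/7916)) = 902/1499 - 29216/((-3584*1/7916)) = 902/1499 - 29216/(-896/1979) = 902/1499 - 29216*(-1979/896) = 902/1499 + 1806827/28 = 2708458929/41972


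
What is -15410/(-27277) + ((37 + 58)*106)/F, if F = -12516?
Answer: -40903915/170699466 ≈ -0.23963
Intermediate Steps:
-15410/(-27277) + ((37 + 58)*106)/F = -15410/(-27277) + ((37 + 58)*106)/(-12516) = -15410*(-1/27277) + (95*106)*(-1/12516) = 15410/27277 + 10070*(-1/12516) = 15410/27277 - 5035/6258 = -40903915/170699466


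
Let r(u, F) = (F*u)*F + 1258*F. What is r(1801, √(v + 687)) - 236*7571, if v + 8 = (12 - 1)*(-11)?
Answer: -781798 + 3774*√62 ≈ -7.5208e+5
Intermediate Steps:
v = -129 (v = -8 + (12 - 1)*(-11) = -8 + 11*(-11) = -8 - 121 = -129)
r(u, F) = 1258*F + u*F² (r(u, F) = u*F² + 1258*F = 1258*F + u*F²)
r(1801, √(v + 687)) - 236*7571 = √(-129 + 687)*(1258 + √(-129 + 687)*1801) - 236*7571 = √558*(1258 + √558*1801) - 1786756 = (3*√62)*(1258 + (3*√62)*1801) - 1786756 = (3*√62)*(1258 + 5403*√62) - 1786756 = 3*√62*(1258 + 5403*√62) - 1786756 = -1786756 + 3*√62*(1258 + 5403*√62)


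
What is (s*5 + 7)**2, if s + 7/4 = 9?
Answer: 29929/16 ≈ 1870.6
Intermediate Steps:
s = 29/4 (s = -7/4 + 9 = 29/4 ≈ 7.2500)
(s*5 + 7)**2 = ((29/4)*5 + 7)**2 = (145/4 + 7)**2 = (173/4)**2 = 29929/16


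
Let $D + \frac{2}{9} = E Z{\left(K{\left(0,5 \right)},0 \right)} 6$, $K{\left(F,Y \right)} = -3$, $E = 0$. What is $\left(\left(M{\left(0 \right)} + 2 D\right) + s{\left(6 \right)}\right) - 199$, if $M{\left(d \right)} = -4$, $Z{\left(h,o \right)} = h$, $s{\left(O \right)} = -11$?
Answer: $- \frac{1930}{9} \approx -214.44$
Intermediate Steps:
$D = - \frac{2}{9}$ ($D = - \frac{2}{9} + 0 \left(-3\right) 6 = - \frac{2}{9} + 0 \cdot 6 = - \frac{2}{9} + 0 = - \frac{2}{9} \approx -0.22222$)
$\left(\left(M{\left(0 \right)} + 2 D\right) + s{\left(6 \right)}\right) - 199 = \left(\left(-4 + 2 \left(- \frac{2}{9}\right)\right) - 11\right) - 199 = \left(\left(-4 - \frac{4}{9}\right) - 11\right) - 199 = \left(- \frac{40}{9} - 11\right) - 199 = - \frac{139}{9} - 199 = - \frac{1930}{9}$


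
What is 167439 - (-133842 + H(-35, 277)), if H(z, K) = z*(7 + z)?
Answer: 300301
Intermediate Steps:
167439 - (-133842 + H(-35, 277)) = 167439 - (-133842 - 35*(7 - 35)) = 167439 - (-133842 - 35*(-28)) = 167439 - (-133842 + 980) = 167439 - 1*(-132862) = 167439 + 132862 = 300301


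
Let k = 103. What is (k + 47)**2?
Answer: 22500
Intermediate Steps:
(k + 47)**2 = (103 + 47)**2 = 150**2 = 22500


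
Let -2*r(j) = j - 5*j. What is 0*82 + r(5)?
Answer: 10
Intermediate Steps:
r(j) = 2*j (r(j) = -(j - 5*j)/2 = -(-2)*j = 2*j)
0*82 + r(5) = 0*82 + 2*5 = 0 + 10 = 10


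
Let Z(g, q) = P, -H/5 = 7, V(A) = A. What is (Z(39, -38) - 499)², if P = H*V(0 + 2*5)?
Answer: 720801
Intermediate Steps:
H = -35 (H = -5*7 = -35)
P = -350 (P = -35*(0 + 2*5) = -35*(0 + 10) = -35*10 = -350)
Z(g, q) = -350
(Z(39, -38) - 499)² = (-350 - 499)² = (-849)² = 720801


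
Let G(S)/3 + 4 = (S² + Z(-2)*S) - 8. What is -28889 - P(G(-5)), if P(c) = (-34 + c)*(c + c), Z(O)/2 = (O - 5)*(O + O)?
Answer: -1366559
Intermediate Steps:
Z(O) = 4*O*(-5 + O) (Z(O) = 2*((O - 5)*(O + O)) = 2*((-5 + O)*(2*O)) = 2*(2*O*(-5 + O)) = 4*O*(-5 + O))
G(S) = -36 + 3*S² + 168*S (G(S) = -12 + 3*((S² + (4*(-2)*(-5 - 2))*S) - 8) = -12 + 3*((S² + (4*(-2)*(-7))*S) - 8) = -12 + 3*((S² + 56*S) - 8) = -12 + 3*(-8 + S² + 56*S) = -12 + (-24 + 3*S² + 168*S) = -36 + 3*S² + 168*S)
P(c) = 2*c*(-34 + c) (P(c) = (-34 + c)*(2*c) = 2*c*(-34 + c))
-28889 - P(G(-5)) = -28889 - 2*(-36 + 3*(-5)² + 168*(-5))*(-34 + (-36 + 3*(-5)² + 168*(-5))) = -28889 - 2*(-36 + 3*25 - 840)*(-34 + (-36 + 3*25 - 840)) = -28889 - 2*(-36 + 75 - 840)*(-34 + (-36 + 75 - 840)) = -28889 - 2*(-801)*(-34 - 801) = -28889 - 2*(-801)*(-835) = -28889 - 1*1337670 = -28889 - 1337670 = -1366559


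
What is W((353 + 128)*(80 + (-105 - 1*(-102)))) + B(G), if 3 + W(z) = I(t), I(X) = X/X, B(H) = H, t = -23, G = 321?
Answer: 319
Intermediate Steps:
I(X) = 1
W(z) = -2 (W(z) = -3 + 1 = -2)
W((353 + 128)*(80 + (-105 - 1*(-102)))) + B(G) = -2 + 321 = 319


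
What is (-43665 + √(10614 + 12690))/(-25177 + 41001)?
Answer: -43665/15824 + √5826/7912 ≈ -2.7498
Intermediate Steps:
(-43665 + √(10614 + 12690))/(-25177 + 41001) = (-43665 + √23304)/15824 = (-43665 + 2*√5826)*(1/15824) = -43665/15824 + √5826/7912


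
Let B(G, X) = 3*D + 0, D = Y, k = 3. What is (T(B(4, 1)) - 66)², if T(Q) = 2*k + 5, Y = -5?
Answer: 3025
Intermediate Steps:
D = -5
B(G, X) = -15 (B(G, X) = 3*(-5) + 0 = -15 + 0 = -15)
T(Q) = 11 (T(Q) = 2*3 + 5 = 6 + 5 = 11)
(T(B(4, 1)) - 66)² = (11 - 66)² = (-55)² = 3025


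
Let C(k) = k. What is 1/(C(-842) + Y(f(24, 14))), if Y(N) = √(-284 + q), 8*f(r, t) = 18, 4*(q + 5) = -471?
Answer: -3368/2837483 - 2*I*√1627/2837483 ≈ -0.001187 - 2.8431e-5*I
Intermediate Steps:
q = -491/4 (q = -5 + (¼)*(-471) = -5 - 471/4 = -491/4 ≈ -122.75)
f(r, t) = 9/4 (f(r, t) = (⅛)*18 = 9/4)
Y(N) = I*√1627/2 (Y(N) = √(-284 - 491/4) = √(-1627/4) = I*√1627/2)
1/(C(-842) + Y(f(24, 14))) = 1/(-842 + I*√1627/2)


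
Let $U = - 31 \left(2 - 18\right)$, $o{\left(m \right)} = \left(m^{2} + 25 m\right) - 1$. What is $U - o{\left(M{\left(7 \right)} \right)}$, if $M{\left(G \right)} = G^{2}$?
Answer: $-3129$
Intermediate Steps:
$o{\left(m \right)} = -1 + m^{2} + 25 m$
$U = 496$ ($U = \left(-31\right) \left(-16\right) = 496$)
$U - o{\left(M{\left(7 \right)} \right)} = 496 - \left(-1 + \left(7^{2}\right)^{2} + 25 \cdot 7^{2}\right) = 496 - \left(-1 + 49^{2} + 25 \cdot 49\right) = 496 - \left(-1 + 2401 + 1225\right) = 496 - 3625 = -3129$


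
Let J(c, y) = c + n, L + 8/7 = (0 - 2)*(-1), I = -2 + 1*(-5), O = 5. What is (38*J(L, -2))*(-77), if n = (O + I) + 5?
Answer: -11286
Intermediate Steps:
I = -7 (I = -2 - 5 = -7)
n = 3 (n = (5 - 7) + 5 = -2 + 5 = 3)
L = 6/7 (L = -8/7 + (0 - 2)*(-1) = -8/7 - 2*(-1) = -8/7 + 2 = 6/7 ≈ 0.85714)
J(c, y) = 3 + c (J(c, y) = c + 3 = 3 + c)
(38*J(L, -2))*(-77) = (38*(3 + 6/7))*(-77) = (38*(27/7))*(-77) = (1026/7)*(-77) = -11286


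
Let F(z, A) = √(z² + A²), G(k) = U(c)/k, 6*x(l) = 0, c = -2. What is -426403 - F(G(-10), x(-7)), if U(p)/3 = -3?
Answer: -4264039/10 ≈ -4.2640e+5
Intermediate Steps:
x(l) = 0 (x(l) = (⅙)*0 = 0)
U(p) = -9 (U(p) = 3*(-3) = -9)
G(k) = -9/k
F(z, A) = √(A² + z²)
-426403 - F(G(-10), x(-7)) = -426403 - √(0² + (-9/(-10))²) = -426403 - √(0 + (-9*(-⅒))²) = -426403 - √(0 + (9/10)²) = -426403 - √(0 + 81/100) = -426403 - √(81/100) = -426403 - 1*9/10 = -426403 - 9/10 = -4264039/10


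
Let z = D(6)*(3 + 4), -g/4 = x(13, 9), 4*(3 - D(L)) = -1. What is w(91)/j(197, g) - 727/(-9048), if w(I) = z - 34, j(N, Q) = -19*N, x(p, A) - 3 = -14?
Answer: 2822951/33866664 ≈ 0.083355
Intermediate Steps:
x(p, A) = -11 (x(p, A) = 3 - 14 = -11)
D(L) = 13/4 (D(L) = 3 - 1/4*(-1) = 3 + 1/4 = 13/4)
g = 44 (g = -4*(-11) = 44)
z = 91/4 (z = 13*(3 + 4)/4 = (13/4)*7 = 91/4 ≈ 22.750)
w(I) = -45/4 (w(I) = 91/4 - 34 = -45/4)
w(91)/j(197, g) - 727/(-9048) = -45/(4*((-19*197))) - 727/(-9048) = -45/4/(-3743) - 727*(-1/9048) = -45/4*(-1/3743) + 727/9048 = 45/14972 + 727/9048 = 2822951/33866664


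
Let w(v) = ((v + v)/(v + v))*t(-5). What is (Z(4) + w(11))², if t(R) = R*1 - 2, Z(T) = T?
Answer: 9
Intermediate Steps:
t(R) = -2 + R (t(R) = R - 2 = -2 + R)
w(v) = -7 (w(v) = ((v + v)/(v + v))*(-2 - 5) = ((2*v)/((2*v)))*(-7) = ((2*v)*(1/(2*v)))*(-7) = 1*(-7) = -7)
(Z(4) + w(11))² = (4 - 7)² = (-3)² = 9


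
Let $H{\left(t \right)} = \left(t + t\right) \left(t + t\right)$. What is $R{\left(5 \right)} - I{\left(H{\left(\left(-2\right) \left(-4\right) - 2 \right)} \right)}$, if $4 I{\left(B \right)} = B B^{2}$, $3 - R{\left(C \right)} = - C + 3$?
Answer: $-746491$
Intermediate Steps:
$R{\left(C \right)} = C$ ($R{\left(C \right)} = 3 - \left(- C + 3\right) = 3 - \left(3 - C\right) = 3 + \left(-3 + C\right) = C$)
$H{\left(t \right)} = 4 t^{2}$ ($H{\left(t \right)} = 2 t 2 t = 4 t^{2}$)
$I{\left(B \right)} = \frac{B^{3}}{4}$ ($I{\left(B \right)} = \frac{B B^{2}}{4} = \frac{B^{3}}{4}$)
$R{\left(5 \right)} - I{\left(H{\left(\left(-2\right) \left(-4\right) - 2 \right)} \right)} = 5 - \frac{\left(4 \left(\left(-2\right) \left(-4\right) - 2\right)^{2}\right)^{3}}{4} = 5 - \frac{\left(4 \left(8 - 2\right)^{2}\right)^{3}}{4} = 5 - \frac{\left(4 \cdot 6^{2}\right)^{3}}{4} = 5 - \frac{\left(4 \cdot 36\right)^{3}}{4} = 5 - \frac{144^{3}}{4} = 5 - \frac{1}{4} \cdot 2985984 = 5 - 746496 = -746491$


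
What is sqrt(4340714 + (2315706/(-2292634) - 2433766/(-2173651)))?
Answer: sqrt(26949473180543980464646314889419)/2491693093367 ≈ 2083.4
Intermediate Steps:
sqrt(4340714 + (2315706/(-2292634) - 2433766/(-2173651))) = sqrt(4340714 + (2315706*(-1/2292634) - 2433766*(-1/2173651))) = sqrt(4340714 + (-1157853/1146317 + 2433766/2173651)) = sqrt(4340714 + 273099008519/2491693093367) = sqrt(10815727367180452557/2491693093367) = sqrt(26949473180543980464646314889419)/2491693093367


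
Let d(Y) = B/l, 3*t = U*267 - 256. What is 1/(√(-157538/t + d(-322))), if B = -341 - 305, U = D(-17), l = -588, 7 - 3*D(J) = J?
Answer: -14*I*√24382649895/34585319 ≈ -0.063209*I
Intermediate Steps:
D(J) = 7/3 - J/3
U = 8 (U = 7/3 - ⅓*(-17) = 7/3 + 17/3 = 8)
B = -646
t = 1880/3 (t = (8*267 - 256)/3 = (2136 - 256)/3 = (⅓)*1880 = 1880/3 ≈ 626.67)
d(Y) = 323/294 (d(Y) = -646/(-588) = -646*(-1/588) = 323/294)
1/(√(-157538/t + d(-322))) = 1/(√(-157538/1880/3 + 323/294)) = 1/(√(-157538*3/1880 + 323/294)) = 1/(√(-236307/940 + 323/294)) = 1/(√(-34585319/138180)) = 1/(I*√24382649895/9870) = -14*I*√24382649895/34585319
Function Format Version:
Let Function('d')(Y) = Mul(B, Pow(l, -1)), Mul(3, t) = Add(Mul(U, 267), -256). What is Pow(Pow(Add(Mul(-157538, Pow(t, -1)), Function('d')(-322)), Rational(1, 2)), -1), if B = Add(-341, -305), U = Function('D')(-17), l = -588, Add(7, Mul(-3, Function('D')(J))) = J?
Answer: Mul(Rational(-14, 34585319), I, Pow(24382649895, Rational(1, 2))) ≈ Mul(-0.063209, I)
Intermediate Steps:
Function('D')(J) = Add(Rational(7, 3), Mul(Rational(-1, 3), J))
U = 8 (U = Add(Rational(7, 3), Mul(Rational(-1, 3), -17)) = Add(Rational(7, 3), Rational(17, 3)) = 8)
B = -646
t = Rational(1880, 3) (t = Mul(Rational(1, 3), Add(Mul(8, 267), -256)) = Mul(Rational(1, 3), Add(2136, -256)) = Mul(Rational(1, 3), 1880) = Rational(1880, 3) ≈ 626.67)
Function('d')(Y) = Rational(323, 294) (Function('d')(Y) = Mul(-646, Pow(-588, -1)) = Mul(-646, Rational(-1, 588)) = Rational(323, 294))
Pow(Pow(Add(Mul(-157538, Pow(t, -1)), Function('d')(-322)), Rational(1, 2)), -1) = Pow(Pow(Add(Mul(-157538, Pow(Rational(1880, 3), -1)), Rational(323, 294)), Rational(1, 2)), -1) = Pow(Pow(Add(Mul(-157538, Rational(3, 1880)), Rational(323, 294)), Rational(1, 2)), -1) = Pow(Pow(Add(Rational(-236307, 940), Rational(323, 294)), Rational(1, 2)), -1) = Pow(Pow(Rational(-34585319, 138180), Rational(1, 2)), -1) = Pow(Mul(Rational(1, 9870), I, Pow(24382649895, Rational(1, 2))), -1) = Mul(Rational(-14, 34585319), I, Pow(24382649895, Rational(1, 2)))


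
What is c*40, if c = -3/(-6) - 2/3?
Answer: -20/3 ≈ -6.6667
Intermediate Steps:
c = -⅙ (c = -3*(-⅙) - 2*⅓ = ½ - ⅔ = -⅙ ≈ -0.16667)
c*40 = -⅙*40 = -20/3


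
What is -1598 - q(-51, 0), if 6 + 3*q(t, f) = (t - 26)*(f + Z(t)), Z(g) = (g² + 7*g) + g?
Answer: 54691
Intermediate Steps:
Z(g) = g² + 8*g
q(t, f) = -2 + (-26 + t)*(f + t*(8 + t))/3 (q(t, f) = -2 + ((t - 26)*(f + t*(8 + t)))/3 = -2 + ((-26 + t)*(f + t*(8 + t)))/3 = -2 + (-26 + t)*(f + t*(8 + t))/3)
-1598 - q(-51, 0) = -1598 - (-2 - 6*(-51)² - 208/3*(-51) - 26/3*0 + (⅓)*(-51)³ + (⅓)*0*(-51)) = -1598 - (-2 - 6*2601 + 3536 + 0 + (⅓)*(-132651) + 0) = -1598 - (-2 - 15606 + 3536 + 0 - 44217 + 0) = -1598 - 1*(-56289) = -1598 + 56289 = 54691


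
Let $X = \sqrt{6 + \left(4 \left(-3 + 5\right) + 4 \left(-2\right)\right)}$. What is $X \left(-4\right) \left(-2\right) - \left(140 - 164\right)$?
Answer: $24 + 8 \sqrt{6} \approx 43.596$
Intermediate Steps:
$X = \sqrt{6}$ ($X = \sqrt{6 + \left(4 \cdot 2 - 8\right)} = \sqrt{6 + \left(8 - 8\right)} = \sqrt{6 + 0} = \sqrt{6} \approx 2.4495$)
$X \left(-4\right) \left(-2\right) - \left(140 - 164\right) = \sqrt{6} \left(-4\right) \left(-2\right) - \left(140 - 164\right) = - 4 \sqrt{6} \left(-2\right) - -24 = 8 \sqrt{6} + 24 = 24 + 8 \sqrt{6}$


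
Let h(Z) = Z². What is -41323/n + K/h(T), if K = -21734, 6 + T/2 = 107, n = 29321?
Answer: -1161703153/598207042 ≈ -1.9420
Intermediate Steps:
T = 202 (T = -12 + 2*107 = -12 + 214 = 202)
-41323/n + K/h(T) = -41323/29321 - 21734/(202²) = -41323*1/29321 - 21734/40804 = -41323/29321 - 21734*1/40804 = -41323/29321 - 10867/20402 = -1161703153/598207042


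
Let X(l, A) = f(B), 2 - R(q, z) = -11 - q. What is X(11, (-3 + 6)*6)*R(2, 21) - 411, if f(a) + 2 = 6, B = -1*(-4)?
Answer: -351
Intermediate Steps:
B = 4
R(q, z) = 13 + q (R(q, z) = 2 - (-11 - q) = 2 + (11 + q) = 13 + q)
f(a) = 4 (f(a) = -2 + 6 = 4)
X(l, A) = 4
X(11, (-3 + 6)*6)*R(2, 21) - 411 = 4*(13 + 2) - 411 = 4*15 - 411 = 60 - 411 = -351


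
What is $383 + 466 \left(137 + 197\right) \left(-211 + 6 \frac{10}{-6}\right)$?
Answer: $-34396941$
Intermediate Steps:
$383 + 466 \left(137 + 197\right) \left(-211 + 6 \frac{10}{-6}\right) = 383 + 466 \cdot 334 \left(-211 + 6 \cdot 10 \left(- \frac{1}{6}\right)\right) = 383 + 466 \cdot 334 \left(-211 + 6 \left(- \frac{5}{3}\right)\right) = 383 + 466 \cdot 334 \left(-211 - 10\right) = 383 + 466 \cdot 334 \left(-221\right) = 383 + 466 \left(-73814\right) = 383 - 34397324 = -34396941$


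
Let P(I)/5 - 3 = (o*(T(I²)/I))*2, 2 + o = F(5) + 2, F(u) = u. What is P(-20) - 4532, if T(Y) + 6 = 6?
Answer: -4517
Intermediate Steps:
T(Y) = 0 (T(Y) = -6 + 6 = 0)
o = 5 (o = -2 + (5 + 2) = -2 + 7 = 5)
P(I) = 15 (P(I) = 15 + 5*((5*(0/I))*2) = 15 + 5*((5*0)*2) = 15 + 5*(0*2) = 15 + 5*0 = 15 + 0 = 15)
P(-20) - 4532 = 15 - 4532 = -4517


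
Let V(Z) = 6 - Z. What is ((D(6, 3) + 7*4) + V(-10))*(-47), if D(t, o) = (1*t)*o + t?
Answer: -3196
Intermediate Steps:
D(t, o) = t + o*t (D(t, o) = t*o + t = o*t + t = t + o*t)
((D(6, 3) + 7*4) + V(-10))*(-47) = ((6*(1 + 3) + 7*4) + (6 - 1*(-10)))*(-47) = ((6*4 + 28) + (6 + 10))*(-47) = ((24 + 28) + 16)*(-47) = (52 + 16)*(-47) = 68*(-47) = -3196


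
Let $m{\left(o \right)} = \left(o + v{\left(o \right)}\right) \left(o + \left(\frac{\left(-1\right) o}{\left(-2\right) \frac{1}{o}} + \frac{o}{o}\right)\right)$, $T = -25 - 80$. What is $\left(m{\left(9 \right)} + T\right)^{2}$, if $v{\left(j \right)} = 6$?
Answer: $\frac{1703025}{4} \approx 4.2576 \cdot 10^{5}$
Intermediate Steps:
$T = -105$ ($T = -25 - 80 = -105$)
$m{\left(o \right)} = \left(6 + o\right) \left(1 + o + \frac{o^{2}}{2}\right)$ ($m{\left(o \right)} = \left(o + 6\right) \left(o + \left(\frac{\left(-1\right) o}{\left(-2\right) \frac{1}{o}} + \frac{o}{o}\right)\right) = \left(6 + o\right) \left(o + \left(- o \left(- \frac{o}{2}\right) + 1\right)\right) = \left(6 + o\right) \left(o + \left(\frac{o^{2}}{2} + 1\right)\right) = \left(6 + o\right) \left(o + \left(1 + \frac{o^{2}}{2}\right)\right) = \left(6 + o\right) \left(1 + o + \frac{o^{2}}{2}\right)$)
$\left(m{\left(9 \right)} + T\right)^{2} = \left(\left(6 + \frac{9^{3}}{2} + 4 \cdot 9^{2} + 7 \cdot 9\right) - 105\right)^{2} = \left(\left(6 + \frac{1}{2} \cdot 729 + 4 \cdot 81 + 63\right) - 105\right)^{2} = \left(\left(6 + \frac{729}{2} + 324 + 63\right) - 105\right)^{2} = \left(\frac{1515}{2} - 105\right)^{2} = \left(\frac{1305}{2}\right)^{2} = \frac{1703025}{4}$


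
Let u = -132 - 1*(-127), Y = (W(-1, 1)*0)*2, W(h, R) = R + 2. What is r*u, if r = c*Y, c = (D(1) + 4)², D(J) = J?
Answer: 0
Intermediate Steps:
W(h, R) = 2 + R
c = 25 (c = (1 + 4)² = 5² = 25)
Y = 0 (Y = ((2 + 1)*0)*2 = (3*0)*2 = 0*2 = 0)
u = -5 (u = -132 + 127 = -5)
r = 0 (r = 25*0 = 0)
r*u = 0*(-5) = 0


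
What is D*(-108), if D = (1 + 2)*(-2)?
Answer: 648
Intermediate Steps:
D = -6 (D = 3*(-2) = -6)
D*(-108) = -6*(-108) = 648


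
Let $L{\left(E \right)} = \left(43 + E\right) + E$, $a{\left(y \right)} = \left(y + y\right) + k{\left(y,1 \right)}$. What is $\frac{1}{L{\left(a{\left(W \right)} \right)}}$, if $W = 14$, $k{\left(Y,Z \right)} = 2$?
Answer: $\frac{1}{103} \approx 0.0097087$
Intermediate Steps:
$a{\left(y \right)} = 2 + 2 y$ ($a{\left(y \right)} = \left(y + y\right) + 2 = 2 y + 2 = 2 + 2 y$)
$L{\left(E \right)} = 43 + 2 E$
$\frac{1}{L{\left(a{\left(W \right)} \right)}} = \frac{1}{43 + 2 \left(2 + 2 \cdot 14\right)} = \frac{1}{43 + 2 \left(2 + 28\right)} = \frac{1}{43 + 2 \cdot 30} = \frac{1}{43 + 60} = \frac{1}{103}$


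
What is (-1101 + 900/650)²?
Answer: 204347025/169 ≈ 1.2092e+6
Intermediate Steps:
(-1101 + 900/650)² = (-1101 + 900*(1/650))² = (-1101 + 18/13)² = (-14295/13)² = 204347025/169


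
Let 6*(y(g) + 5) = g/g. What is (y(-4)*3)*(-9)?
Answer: 261/2 ≈ 130.50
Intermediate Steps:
y(g) = -29/6 (y(g) = -5 + (g/g)/6 = -5 + (1/6)*1 = -5 + 1/6 = -29/6)
(y(-4)*3)*(-9) = -29/6*3*(-9) = -29/2*(-9) = 261/2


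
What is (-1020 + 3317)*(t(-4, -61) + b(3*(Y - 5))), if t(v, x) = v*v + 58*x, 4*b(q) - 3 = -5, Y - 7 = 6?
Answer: -16182365/2 ≈ -8.0912e+6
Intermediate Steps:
Y = 13 (Y = 7 + 6 = 13)
b(q) = -1/2 (b(q) = 3/4 + (1/4)*(-5) = 3/4 - 5/4 = -1/2)
t(v, x) = v**2 + 58*x
(-1020 + 3317)*(t(-4, -61) + b(3*(Y - 5))) = (-1020 + 3317)*(((-4)**2 + 58*(-61)) - 1/2) = 2297*((16 - 3538) - 1/2) = 2297*(-3522 - 1/2) = 2297*(-7045/2) = -16182365/2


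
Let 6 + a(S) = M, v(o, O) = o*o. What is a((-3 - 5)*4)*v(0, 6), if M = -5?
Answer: 0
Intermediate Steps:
v(o, O) = o²
a(S) = -11 (a(S) = -6 - 5 = -11)
a((-3 - 5)*4)*v(0, 6) = -11*0² = -11*0 = 0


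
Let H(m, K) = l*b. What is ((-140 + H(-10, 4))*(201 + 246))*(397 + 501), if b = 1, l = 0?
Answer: -56196840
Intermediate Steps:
H(m, K) = 0 (H(m, K) = 0*1 = 0)
((-140 + H(-10, 4))*(201 + 246))*(397 + 501) = ((-140 + 0)*(201 + 246))*(397 + 501) = -140*447*898 = -62580*898 = -56196840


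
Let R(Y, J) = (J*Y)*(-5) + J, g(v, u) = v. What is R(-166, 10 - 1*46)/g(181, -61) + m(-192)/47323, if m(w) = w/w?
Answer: -1415714687/8565463 ≈ -165.28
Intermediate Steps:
R(Y, J) = J - 5*J*Y (R(Y, J) = -5*J*Y + J = J - 5*J*Y)
m(w) = 1
R(-166, 10 - 1*46)/g(181, -61) + m(-192)/47323 = ((10 - 1*46)*(1 - 5*(-166)))/181 + 1/47323 = ((10 - 46)*(1 + 830))*(1/181) + 1*(1/47323) = -36*831*(1/181) + 1/47323 = -29916*1/181 + 1/47323 = -29916/181 + 1/47323 = -1415714687/8565463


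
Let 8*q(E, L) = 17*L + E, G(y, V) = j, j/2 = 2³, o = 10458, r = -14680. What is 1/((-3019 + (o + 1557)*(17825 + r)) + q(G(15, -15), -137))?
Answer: 8/302270935 ≈ 2.6466e-8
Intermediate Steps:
j = 16 (j = 2*2³ = 2*8 = 16)
G(y, V) = 16
q(E, L) = E/8 + 17*L/8 (q(E, L) = (17*L + E)/8 = (E + 17*L)/8 = E/8 + 17*L/8)
1/((-3019 + (o + 1557)*(17825 + r)) + q(G(15, -15), -137)) = 1/((-3019 + (10458 + 1557)*(17825 - 14680)) + ((⅛)*16 + (17/8)*(-137))) = 1/((-3019 + 12015*3145) + (2 - 2329/8)) = 1/((-3019 + 37787175) - 2313/8) = 1/(37784156 - 2313/8) = 1/(302270935/8) = 8/302270935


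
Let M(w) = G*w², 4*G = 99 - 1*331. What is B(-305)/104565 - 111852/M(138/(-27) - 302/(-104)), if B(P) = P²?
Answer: 256741928387017/647164935453 ≈ 396.72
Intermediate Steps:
G = -58 (G = (99 - 1*331)/4 = (99 - 331)/4 = (¼)*(-232) = -58)
M(w) = -58*w²
B(-305)/104565 - 111852/M(138/(-27) - 302/(-104)) = (-305)²/104565 - 111852*(-1/(58*(138/(-27) - 302/(-104))²)) = 93025*(1/104565) - 111852*(-1/(58*(138*(-1/27) - 302*(-1/104))²)) = 18605/20913 - 111852*(-1/(58*(-46/9 + 151/52)²)) = 18605/20913 - 111852/((-58*(-1033/468)²)) = 18605/20913 - 111852/((-58*1067089/219024)) = 18605/20913 - 111852/(-30945581/109512) = 18605/20913 - 111852*(-109512/30945581) = 18605/20913 + 12249136224/30945581 = 256741928387017/647164935453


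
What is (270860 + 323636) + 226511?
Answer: 821007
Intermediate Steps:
(270860 + 323636) + 226511 = 594496 + 226511 = 821007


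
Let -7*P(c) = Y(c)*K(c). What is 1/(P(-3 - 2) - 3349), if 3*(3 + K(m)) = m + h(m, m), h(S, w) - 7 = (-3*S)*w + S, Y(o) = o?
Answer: -7/23588 ≈ -0.00029676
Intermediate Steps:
h(S, w) = 7 + S - 3*S*w (h(S, w) = 7 + ((-3*S)*w + S) = 7 + (-3*S*w + S) = 7 + (S - 3*S*w) = 7 + S - 3*S*w)
K(m) = -⅔ - m² + 2*m/3 (K(m) = -3 + (m + (7 + m - 3*m*m))/3 = -3 + (m + (7 + m - 3*m²))/3 = -3 + (7 - 3*m² + 2*m)/3 = -3 + (7/3 - m² + 2*m/3) = -⅔ - m² + 2*m/3)
P(c) = -c*(-⅔ - c² + 2*c/3)/7
1/(P(-3 - 2) - 3349) = 1/((-3 - 2)*(2 - 2*(-3 - 2) + 3*(-3 - 2)²)/21 - 3349) = 1/((1/21)*(-5)*(2 - 2*(-5) + 3*(-5)²) - 3349) = 1/((1/21)*(-5)*(2 + 10 + 3*25) - 3349) = 1/((1/21)*(-5)*(2 + 10 + 75) - 3349) = 1/((1/21)*(-5)*87 - 3349) = 1/(-145/7 - 3349) = 1/(-23588/7) = -7/23588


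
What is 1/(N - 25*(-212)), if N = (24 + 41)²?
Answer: 1/9525 ≈ 0.00010499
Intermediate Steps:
N = 4225 (N = 65² = 4225)
1/(N - 25*(-212)) = 1/(4225 - 25*(-212)) = 1/(4225 + 5300) = 1/9525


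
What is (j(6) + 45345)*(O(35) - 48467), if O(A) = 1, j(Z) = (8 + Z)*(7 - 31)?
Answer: -2181406194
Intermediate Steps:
j(Z) = -192 - 24*Z (j(Z) = (8 + Z)*(-24) = -192 - 24*Z)
(j(6) + 45345)*(O(35) - 48467) = ((-192 - 24*6) + 45345)*(1 - 48467) = ((-192 - 144) + 45345)*(-48466) = (-336 + 45345)*(-48466) = 45009*(-48466) = -2181406194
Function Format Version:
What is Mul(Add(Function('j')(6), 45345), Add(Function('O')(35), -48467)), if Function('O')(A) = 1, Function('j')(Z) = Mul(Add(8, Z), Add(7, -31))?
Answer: -2181406194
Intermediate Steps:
Function('j')(Z) = Add(-192, Mul(-24, Z)) (Function('j')(Z) = Mul(Add(8, Z), -24) = Add(-192, Mul(-24, Z)))
Mul(Add(Function('j')(6), 45345), Add(Function('O')(35), -48467)) = Mul(Add(Add(-192, Mul(-24, 6)), 45345), Add(1, -48467)) = Mul(Add(Add(-192, -144), 45345), -48466) = Mul(Add(-336, 45345), -48466) = Mul(45009, -48466) = -2181406194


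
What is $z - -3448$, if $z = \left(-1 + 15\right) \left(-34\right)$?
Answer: $2972$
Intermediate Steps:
$z = -476$ ($z = 14 \left(-34\right) = -476$)
$z - -3448 = -476 - -3448 = -476 + 3448 = 2972$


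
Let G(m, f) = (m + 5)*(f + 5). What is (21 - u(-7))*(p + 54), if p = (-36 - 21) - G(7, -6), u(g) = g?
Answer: 252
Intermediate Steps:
G(m, f) = (5 + f)*(5 + m) (G(m, f) = (5 + m)*(5 + f) = (5 + f)*(5 + m))
p = -45 (p = (-36 - 21) - (25 + 5*(-6) + 5*7 - 6*7) = -57 - (25 - 30 + 35 - 42) = -57 - 1*(-12) = -57 + 12 = -45)
(21 - u(-7))*(p + 54) = (21 - 1*(-7))*(-45 + 54) = (21 + 7)*9 = 28*9 = 252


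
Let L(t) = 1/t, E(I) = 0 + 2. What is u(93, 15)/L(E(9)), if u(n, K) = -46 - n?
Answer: -278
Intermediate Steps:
E(I) = 2
u(93, 15)/L(E(9)) = (-46 - 1*93)/(1/2) = (-46 - 93)/(½) = -139*2 = -278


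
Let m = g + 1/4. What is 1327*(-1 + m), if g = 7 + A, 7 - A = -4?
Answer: 91563/4 ≈ 22891.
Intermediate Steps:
A = 11 (A = 7 - 1*(-4) = 7 + 4 = 11)
g = 18 (g = 7 + 11 = 18)
m = 73/4 (m = 18 + 1/4 = 73/4 ≈ 18.250)
1327*(-1 + m) = 1327*(-1 + 73/4) = 1327*(69/4) = 91563/4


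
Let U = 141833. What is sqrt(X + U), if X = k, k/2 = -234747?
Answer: I*sqrt(327661) ≈ 572.42*I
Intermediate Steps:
k = -469494 (k = 2*(-234747) = -469494)
X = -469494
sqrt(X + U) = sqrt(-469494 + 141833) = sqrt(-327661) = I*sqrt(327661)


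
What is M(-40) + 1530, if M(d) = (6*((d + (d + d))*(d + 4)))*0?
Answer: 1530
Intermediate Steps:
M(d) = 0 (M(d) = (6*((d + 2*d)*(4 + d)))*0 = (6*((3*d)*(4 + d)))*0 = (6*(3*d*(4 + d)))*0 = (18*d*(4 + d))*0 = 0)
M(-40) + 1530 = 0 + 1530 = 1530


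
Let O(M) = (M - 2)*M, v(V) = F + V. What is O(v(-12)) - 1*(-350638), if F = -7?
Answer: 351037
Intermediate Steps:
v(V) = -7 + V
O(M) = M*(-2 + M) (O(M) = (-2 + M)*M = M*(-2 + M))
O(v(-12)) - 1*(-350638) = (-7 - 12)*(-2 + (-7 - 12)) - 1*(-350638) = -19*(-2 - 19) + 350638 = -19*(-21) + 350638 = 399 + 350638 = 351037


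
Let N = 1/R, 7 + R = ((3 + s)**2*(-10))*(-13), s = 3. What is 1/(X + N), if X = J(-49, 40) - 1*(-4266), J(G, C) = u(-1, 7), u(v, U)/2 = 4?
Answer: 4673/19972403 ≈ 0.00023397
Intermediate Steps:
u(v, U) = 8 (u(v, U) = 2*4 = 8)
J(G, C) = 8
R = 4673 (R = -7 + ((3 + 3)**2*(-10))*(-13) = -7 + (6**2*(-10))*(-13) = -7 + (36*(-10))*(-13) = -7 - 360*(-13) = -7 + 4680 = 4673)
N = 1/4673 ≈ 0.00021400
X = 4274 (X = 8 - 1*(-4266) = 8 + 4266 = 4274)
1/(X + N) = 1/(4274 + 1/4673) = 1/(19972403/4673) = 4673/19972403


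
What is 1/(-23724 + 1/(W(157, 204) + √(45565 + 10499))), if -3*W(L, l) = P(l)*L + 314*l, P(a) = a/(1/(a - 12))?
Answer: -101767357980301672/2414328800773812686785 + 16*√219/2414328800773812686785 ≈ -4.2151e-5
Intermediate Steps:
P(a) = a*(-12 + a) (P(a) = a/(1/(-12 + a)) = a*(-12 + a))
W(L, l) = -314*l/3 - L*l*(-12 + l)/3 (W(L, l) = -((l*(-12 + l))*L + 314*l)/3 = -(L*l*(-12 + l) + 314*l)/3 = -(314*l + L*l*(-12 + l))/3 = -314*l/3 - L*l*(-12 + l)/3)
1/(-23724 + 1/(W(157, 204) + √(45565 + 10499))) = 1/(-23724 + 1/((⅓)*204*(-314 - 1*157*(-12 + 204)) + √(45565 + 10499))) = 1/(-23724 + 1/((⅓)*204*(-314 - 1*157*192) + √56064)) = 1/(-23724 + 1/((⅓)*204*(-314 - 30144) + 16*√219)) = 1/(-23724 + 1/((⅓)*204*(-30458) + 16*√219)) = 1/(-23724 + 1/(-2071144 + 16*√219))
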